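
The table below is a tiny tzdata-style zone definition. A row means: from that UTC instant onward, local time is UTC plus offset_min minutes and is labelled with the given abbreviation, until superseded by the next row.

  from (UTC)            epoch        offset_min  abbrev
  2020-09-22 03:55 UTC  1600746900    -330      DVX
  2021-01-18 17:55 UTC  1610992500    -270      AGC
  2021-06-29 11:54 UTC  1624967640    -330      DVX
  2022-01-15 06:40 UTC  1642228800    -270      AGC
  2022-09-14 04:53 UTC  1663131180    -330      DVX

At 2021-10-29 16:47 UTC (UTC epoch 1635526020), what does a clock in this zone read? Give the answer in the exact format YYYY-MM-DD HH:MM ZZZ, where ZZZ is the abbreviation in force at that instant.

Query: 2021-10-29 16:47 UTC
Rule 3/5 (DVX, -05:30): 2021-06-29 11:54 UTC ≤ query < 2022-01-15 06:40 UTC
16·60 + 47 - 330 = 677 min
677 = 0·1440 + 677; 677 = 11·60 + 17 → 11:17, same day
→ 2021-10-29 11:17 DVX

2021-10-29 11:17 DVX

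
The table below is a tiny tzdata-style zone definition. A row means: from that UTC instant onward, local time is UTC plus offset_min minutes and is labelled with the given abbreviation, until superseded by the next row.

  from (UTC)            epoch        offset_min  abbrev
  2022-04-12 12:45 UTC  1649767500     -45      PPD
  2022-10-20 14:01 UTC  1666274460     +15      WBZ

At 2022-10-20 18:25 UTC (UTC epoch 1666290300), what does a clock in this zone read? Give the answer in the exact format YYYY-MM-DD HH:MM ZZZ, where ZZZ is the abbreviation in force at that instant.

Query: 2022-10-20 18:25 UTC
Rule 2/2 (WBZ, +00:15): 2022-10-20 14:01 UTC ≤ query < +∞
18·60 + 25 + 15 = 1120 min
1120 = 0·1440 + 1120; 1120 = 18·60 + 40 → 18:40, same day
→ 2022-10-20 18:40 WBZ

2022-10-20 18:40 WBZ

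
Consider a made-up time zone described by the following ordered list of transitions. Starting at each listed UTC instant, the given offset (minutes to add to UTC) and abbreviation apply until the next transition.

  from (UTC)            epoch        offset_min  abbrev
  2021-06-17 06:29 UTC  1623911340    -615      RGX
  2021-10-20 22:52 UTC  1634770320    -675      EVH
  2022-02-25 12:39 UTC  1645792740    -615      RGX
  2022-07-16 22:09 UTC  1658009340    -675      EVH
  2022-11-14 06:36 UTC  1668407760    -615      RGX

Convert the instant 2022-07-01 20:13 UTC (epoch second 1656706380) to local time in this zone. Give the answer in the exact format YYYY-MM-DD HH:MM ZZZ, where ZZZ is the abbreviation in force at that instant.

2022-07-01 09:58 RGX

Query: 2022-07-01 20:13 UTC
Rule 3/5 (RGX, -10:15): 2022-02-25 12:39 UTC ≤ query < 2022-07-16 22:09 UTC
20·60 + 13 - 615 = 598 min
598 = 0·1440 + 598; 598 = 9·60 + 58 → 09:58, same day
→ 2022-07-01 09:58 RGX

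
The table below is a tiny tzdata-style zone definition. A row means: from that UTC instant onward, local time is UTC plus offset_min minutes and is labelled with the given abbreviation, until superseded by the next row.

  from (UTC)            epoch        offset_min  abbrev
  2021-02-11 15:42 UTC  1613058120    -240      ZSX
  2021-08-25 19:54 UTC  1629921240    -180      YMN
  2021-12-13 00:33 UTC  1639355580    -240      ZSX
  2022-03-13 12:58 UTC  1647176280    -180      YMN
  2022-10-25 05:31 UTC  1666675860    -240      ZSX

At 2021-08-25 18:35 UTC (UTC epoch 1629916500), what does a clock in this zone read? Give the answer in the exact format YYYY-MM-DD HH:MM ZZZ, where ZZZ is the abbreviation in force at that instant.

Query: 2021-08-25 18:35 UTC
Rule 1/5 (ZSX, -04:00): 2021-02-11 15:42 UTC ≤ query < 2021-08-25 19:54 UTC
18·60 + 35 - 240 = 875 min
875 = 0·1440 + 875; 875 = 14·60 + 35 → 14:35, same day
→ 2021-08-25 14:35 ZSX

2021-08-25 14:35 ZSX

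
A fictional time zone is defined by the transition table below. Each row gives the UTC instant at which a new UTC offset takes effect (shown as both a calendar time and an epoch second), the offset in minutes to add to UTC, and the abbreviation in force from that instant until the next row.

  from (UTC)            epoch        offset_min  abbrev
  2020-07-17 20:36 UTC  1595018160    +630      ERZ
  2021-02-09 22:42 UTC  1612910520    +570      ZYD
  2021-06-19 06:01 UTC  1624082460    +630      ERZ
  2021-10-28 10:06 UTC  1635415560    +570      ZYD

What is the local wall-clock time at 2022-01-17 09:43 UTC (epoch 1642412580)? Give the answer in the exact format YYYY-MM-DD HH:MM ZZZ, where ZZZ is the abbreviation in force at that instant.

Query: 2022-01-17 09:43 UTC
Rule 4/4 (ZYD, +09:30): 2021-10-28 10:06 UTC ≤ query < +∞
9·60 + 43 + 570 = 1153 min
1153 = 0·1440 + 1153; 1153 = 19·60 + 13 → 19:13, same day
→ 2022-01-17 19:13 ZYD

2022-01-17 19:13 ZYD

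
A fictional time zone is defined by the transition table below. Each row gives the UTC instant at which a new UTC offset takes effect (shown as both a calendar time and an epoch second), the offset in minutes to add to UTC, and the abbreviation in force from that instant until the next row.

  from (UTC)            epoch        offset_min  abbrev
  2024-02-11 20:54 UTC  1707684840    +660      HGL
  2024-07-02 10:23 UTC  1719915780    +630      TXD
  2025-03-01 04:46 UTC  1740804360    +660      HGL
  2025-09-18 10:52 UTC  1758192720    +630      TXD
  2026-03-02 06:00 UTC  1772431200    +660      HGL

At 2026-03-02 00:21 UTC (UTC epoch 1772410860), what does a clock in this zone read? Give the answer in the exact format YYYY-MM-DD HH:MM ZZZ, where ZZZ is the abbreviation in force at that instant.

Query: 2026-03-02 00:21 UTC
Rule 4/5 (TXD, +10:30): 2025-09-18 10:52 UTC ≤ query < 2026-03-02 06:00 UTC
0·60 + 21 + 630 = 651 min
651 = 0·1440 + 651; 651 = 10·60 + 51 → 10:51, same day
→ 2026-03-02 10:51 TXD

2026-03-02 10:51 TXD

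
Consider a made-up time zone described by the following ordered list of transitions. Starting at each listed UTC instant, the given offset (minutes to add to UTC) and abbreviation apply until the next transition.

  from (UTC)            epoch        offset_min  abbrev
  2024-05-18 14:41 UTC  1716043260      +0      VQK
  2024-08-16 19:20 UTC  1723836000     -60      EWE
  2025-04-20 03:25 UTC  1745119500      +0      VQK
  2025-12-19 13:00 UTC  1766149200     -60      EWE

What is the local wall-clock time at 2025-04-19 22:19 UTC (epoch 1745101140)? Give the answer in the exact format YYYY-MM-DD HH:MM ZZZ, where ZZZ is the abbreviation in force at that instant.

2025-04-19 21:19 EWE

Query: 2025-04-19 22:19 UTC
Rule 2/4 (EWE, -01:00): 2024-08-16 19:20 UTC ≤ query < 2025-04-20 03:25 UTC
22·60 + 19 - 60 = 1279 min
1279 = 0·1440 + 1279; 1279 = 21·60 + 19 → 21:19, same day
→ 2025-04-19 21:19 EWE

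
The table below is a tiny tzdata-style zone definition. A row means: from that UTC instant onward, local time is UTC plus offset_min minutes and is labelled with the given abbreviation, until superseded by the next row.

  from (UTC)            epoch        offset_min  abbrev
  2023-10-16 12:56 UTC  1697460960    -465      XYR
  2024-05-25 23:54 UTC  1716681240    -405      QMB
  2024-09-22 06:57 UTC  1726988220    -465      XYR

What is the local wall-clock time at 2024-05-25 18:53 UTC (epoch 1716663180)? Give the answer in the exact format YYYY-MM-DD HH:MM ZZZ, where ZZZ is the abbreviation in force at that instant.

2024-05-25 11:08 XYR

Query: 2024-05-25 18:53 UTC
Rule 1/3 (XYR, -07:45): 2023-10-16 12:56 UTC ≤ query < 2024-05-25 23:54 UTC
18·60 + 53 - 465 = 668 min
668 = 0·1440 + 668; 668 = 11·60 + 8 → 11:08, same day
→ 2024-05-25 11:08 XYR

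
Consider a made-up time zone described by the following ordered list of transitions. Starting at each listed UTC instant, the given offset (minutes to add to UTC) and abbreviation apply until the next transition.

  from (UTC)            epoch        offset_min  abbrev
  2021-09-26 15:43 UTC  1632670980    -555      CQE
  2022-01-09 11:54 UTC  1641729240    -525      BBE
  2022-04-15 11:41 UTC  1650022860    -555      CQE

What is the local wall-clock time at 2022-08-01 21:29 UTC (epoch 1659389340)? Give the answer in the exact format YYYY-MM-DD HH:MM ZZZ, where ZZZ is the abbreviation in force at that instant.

2022-08-01 12:14 CQE

Query: 2022-08-01 21:29 UTC
Rule 3/3 (CQE, -09:15): 2022-04-15 11:41 UTC ≤ query < +∞
21·60 + 29 - 555 = 734 min
734 = 0·1440 + 734; 734 = 12·60 + 14 → 12:14, same day
→ 2022-08-01 12:14 CQE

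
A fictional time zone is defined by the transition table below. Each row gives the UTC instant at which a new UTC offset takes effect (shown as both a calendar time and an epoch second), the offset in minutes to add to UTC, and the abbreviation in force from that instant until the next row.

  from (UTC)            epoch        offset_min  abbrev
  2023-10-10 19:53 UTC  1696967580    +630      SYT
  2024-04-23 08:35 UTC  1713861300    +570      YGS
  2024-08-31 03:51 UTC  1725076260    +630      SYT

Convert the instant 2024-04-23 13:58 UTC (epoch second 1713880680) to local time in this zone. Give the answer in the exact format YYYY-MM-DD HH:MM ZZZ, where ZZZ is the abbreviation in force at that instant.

2024-04-23 23:28 YGS

Query: 2024-04-23 13:58 UTC
Rule 2/3 (YGS, +09:30): 2024-04-23 08:35 UTC ≤ query < 2024-08-31 03:51 UTC
13·60 + 58 + 570 = 1408 min
1408 = 0·1440 + 1408; 1408 = 23·60 + 28 → 23:28, same day
→ 2024-04-23 23:28 YGS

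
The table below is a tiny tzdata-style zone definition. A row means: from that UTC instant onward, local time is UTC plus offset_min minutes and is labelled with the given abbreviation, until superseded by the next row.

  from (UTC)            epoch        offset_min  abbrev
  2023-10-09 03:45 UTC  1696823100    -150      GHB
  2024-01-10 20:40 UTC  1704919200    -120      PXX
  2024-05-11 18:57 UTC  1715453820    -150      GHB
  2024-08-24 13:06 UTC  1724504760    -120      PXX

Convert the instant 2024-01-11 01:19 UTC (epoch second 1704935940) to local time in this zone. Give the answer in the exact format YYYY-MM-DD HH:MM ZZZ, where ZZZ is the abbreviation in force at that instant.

Query: 2024-01-11 01:19 UTC
Rule 2/4 (PXX, -02:00): 2024-01-10 20:40 UTC ≤ query < 2024-05-11 18:57 UTC
1·60 + 19 - 120 = -41 min
-41 = -1·1440 + 1399; 1399 = 23·60 + 19 → 23:19, 2024-01-11 - 1 day = 2024-01-10
→ 2024-01-10 23:19 PXX

2024-01-10 23:19 PXX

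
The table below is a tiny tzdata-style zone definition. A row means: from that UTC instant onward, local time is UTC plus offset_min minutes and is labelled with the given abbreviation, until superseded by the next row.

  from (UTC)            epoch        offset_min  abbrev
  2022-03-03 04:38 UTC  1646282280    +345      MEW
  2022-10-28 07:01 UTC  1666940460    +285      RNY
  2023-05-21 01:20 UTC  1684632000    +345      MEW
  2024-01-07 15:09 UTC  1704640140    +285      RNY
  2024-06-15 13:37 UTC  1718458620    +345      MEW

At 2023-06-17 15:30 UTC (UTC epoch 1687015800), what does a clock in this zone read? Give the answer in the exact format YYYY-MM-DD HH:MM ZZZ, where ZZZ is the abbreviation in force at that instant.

Query: 2023-06-17 15:30 UTC
Rule 3/5 (MEW, +05:45): 2023-05-21 01:20 UTC ≤ query < 2024-01-07 15:09 UTC
15·60 + 30 + 345 = 1275 min
1275 = 0·1440 + 1275; 1275 = 21·60 + 15 → 21:15, same day
→ 2023-06-17 21:15 MEW

2023-06-17 21:15 MEW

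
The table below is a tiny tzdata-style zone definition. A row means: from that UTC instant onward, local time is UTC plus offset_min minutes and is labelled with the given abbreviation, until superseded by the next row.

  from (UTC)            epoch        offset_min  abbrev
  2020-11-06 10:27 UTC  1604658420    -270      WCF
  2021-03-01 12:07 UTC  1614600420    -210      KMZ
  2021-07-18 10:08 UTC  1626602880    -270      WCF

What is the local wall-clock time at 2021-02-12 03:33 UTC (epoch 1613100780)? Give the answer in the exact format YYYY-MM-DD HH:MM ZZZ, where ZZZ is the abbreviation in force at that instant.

2021-02-11 23:03 WCF

Query: 2021-02-12 03:33 UTC
Rule 1/3 (WCF, -04:30): 2020-11-06 10:27 UTC ≤ query < 2021-03-01 12:07 UTC
3·60 + 33 - 270 = -57 min
-57 = -1·1440 + 1383; 1383 = 23·60 + 3 → 23:03, 2021-02-12 - 1 day = 2021-02-11
→ 2021-02-11 23:03 WCF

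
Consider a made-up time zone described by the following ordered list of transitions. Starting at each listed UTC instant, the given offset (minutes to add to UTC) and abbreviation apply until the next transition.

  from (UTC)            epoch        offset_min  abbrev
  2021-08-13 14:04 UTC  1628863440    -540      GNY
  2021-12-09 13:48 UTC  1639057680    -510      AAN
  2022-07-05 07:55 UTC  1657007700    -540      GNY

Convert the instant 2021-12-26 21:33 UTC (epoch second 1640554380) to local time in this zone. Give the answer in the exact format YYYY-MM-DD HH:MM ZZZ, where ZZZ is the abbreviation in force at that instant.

Query: 2021-12-26 21:33 UTC
Rule 2/3 (AAN, -08:30): 2021-12-09 13:48 UTC ≤ query < 2022-07-05 07:55 UTC
21·60 + 33 - 510 = 783 min
783 = 0·1440 + 783; 783 = 13·60 + 3 → 13:03, same day
→ 2021-12-26 13:03 AAN

2021-12-26 13:03 AAN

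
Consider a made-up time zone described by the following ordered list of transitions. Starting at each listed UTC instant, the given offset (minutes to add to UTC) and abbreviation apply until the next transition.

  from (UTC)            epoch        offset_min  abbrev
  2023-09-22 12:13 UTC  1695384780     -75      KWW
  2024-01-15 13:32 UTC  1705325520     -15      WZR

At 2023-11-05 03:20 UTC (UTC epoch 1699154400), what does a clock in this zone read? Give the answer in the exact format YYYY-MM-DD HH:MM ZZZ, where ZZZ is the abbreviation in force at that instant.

2023-11-05 02:05 KWW

Query: 2023-11-05 03:20 UTC
Rule 1/2 (KWW, -01:15): 2023-09-22 12:13 UTC ≤ query < 2024-01-15 13:32 UTC
3·60 + 20 - 75 = 125 min
125 = 0·1440 + 125; 125 = 2·60 + 5 → 02:05, same day
→ 2023-11-05 02:05 KWW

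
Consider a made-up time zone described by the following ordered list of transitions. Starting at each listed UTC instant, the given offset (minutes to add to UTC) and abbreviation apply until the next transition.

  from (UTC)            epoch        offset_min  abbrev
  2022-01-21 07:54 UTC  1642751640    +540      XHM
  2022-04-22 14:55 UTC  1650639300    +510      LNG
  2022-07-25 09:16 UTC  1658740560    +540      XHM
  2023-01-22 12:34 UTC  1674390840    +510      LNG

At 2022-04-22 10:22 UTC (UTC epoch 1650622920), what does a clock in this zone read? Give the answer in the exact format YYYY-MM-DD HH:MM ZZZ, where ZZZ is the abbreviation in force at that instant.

Query: 2022-04-22 10:22 UTC
Rule 1/4 (XHM, +09:00): 2022-01-21 07:54 UTC ≤ query < 2022-04-22 14:55 UTC
10·60 + 22 + 540 = 1162 min
1162 = 0·1440 + 1162; 1162 = 19·60 + 22 → 19:22, same day
→ 2022-04-22 19:22 XHM

2022-04-22 19:22 XHM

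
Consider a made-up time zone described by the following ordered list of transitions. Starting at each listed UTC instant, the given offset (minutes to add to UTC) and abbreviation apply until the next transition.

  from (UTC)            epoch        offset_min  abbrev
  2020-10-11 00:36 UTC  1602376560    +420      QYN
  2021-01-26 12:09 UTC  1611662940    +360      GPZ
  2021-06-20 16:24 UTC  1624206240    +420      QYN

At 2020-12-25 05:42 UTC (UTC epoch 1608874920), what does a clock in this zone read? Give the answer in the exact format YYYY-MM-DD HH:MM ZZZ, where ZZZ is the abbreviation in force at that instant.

Query: 2020-12-25 05:42 UTC
Rule 1/3 (QYN, +07:00): 2020-10-11 00:36 UTC ≤ query < 2021-01-26 12:09 UTC
5·60 + 42 + 420 = 762 min
762 = 0·1440 + 762; 762 = 12·60 + 42 → 12:42, same day
→ 2020-12-25 12:42 QYN

2020-12-25 12:42 QYN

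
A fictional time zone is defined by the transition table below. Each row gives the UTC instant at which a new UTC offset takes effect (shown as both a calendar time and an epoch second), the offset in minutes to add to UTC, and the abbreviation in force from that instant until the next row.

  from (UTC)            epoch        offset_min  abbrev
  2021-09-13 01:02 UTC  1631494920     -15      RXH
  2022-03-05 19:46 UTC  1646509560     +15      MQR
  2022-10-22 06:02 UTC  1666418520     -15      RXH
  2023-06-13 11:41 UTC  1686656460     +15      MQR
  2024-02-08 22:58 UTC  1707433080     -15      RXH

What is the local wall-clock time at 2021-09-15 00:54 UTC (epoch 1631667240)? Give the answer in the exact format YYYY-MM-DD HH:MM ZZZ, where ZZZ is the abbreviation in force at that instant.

2021-09-15 00:39 RXH

Query: 2021-09-15 00:54 UTC
Rule 1/5 (RXH, -00:15): 2021-09-13 01:02 UTC ≤ query < 2022-03-05 19:46 UTC
0·60 + 54 - 15 = 39 min
39 = 0·1440 + 39; 39 = 0·60 + 39 → 00:39, same day
→ 2021-09-15 00:39 RXH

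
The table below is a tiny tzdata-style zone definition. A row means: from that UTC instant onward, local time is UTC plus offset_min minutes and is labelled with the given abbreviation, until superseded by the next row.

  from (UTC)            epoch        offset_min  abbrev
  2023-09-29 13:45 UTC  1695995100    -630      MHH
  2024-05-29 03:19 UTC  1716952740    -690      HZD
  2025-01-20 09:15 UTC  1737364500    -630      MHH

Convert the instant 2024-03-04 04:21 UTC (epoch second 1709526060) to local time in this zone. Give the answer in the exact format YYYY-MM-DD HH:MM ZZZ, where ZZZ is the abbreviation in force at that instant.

Query: 2024-03-04 04:21 UTC
Rule 1/3 (MHH, -10:30): 2023-09-29 13:45 UTC ≤ query < 2024-05-29 03:19 UTC
4·60 + 21 - 630 = -369 min
-369 = -1·1440 + 1071; 1071 = 17·60 + 51 → 17:51, 2024-03-04 - 1 day = 2024-03-03
→ 2024-03-03 17:51 MHH

2024-03-03 17:51 MHH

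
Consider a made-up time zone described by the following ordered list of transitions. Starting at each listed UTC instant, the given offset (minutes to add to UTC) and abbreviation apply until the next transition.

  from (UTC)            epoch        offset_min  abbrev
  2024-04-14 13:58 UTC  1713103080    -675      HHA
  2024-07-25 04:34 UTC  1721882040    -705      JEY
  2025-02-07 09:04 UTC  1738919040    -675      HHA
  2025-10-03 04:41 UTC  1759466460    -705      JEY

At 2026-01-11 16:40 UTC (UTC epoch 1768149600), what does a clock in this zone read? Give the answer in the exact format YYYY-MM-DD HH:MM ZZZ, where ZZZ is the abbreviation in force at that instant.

Query: 2026-01-11 16:40 UTC
Rule 4/4 (JEY, -11:45): 2025-10-03 04:41 UTC ≤ query < +∞
16·60 + 40 - 705 = 295 min
295 = 0·1440 + 295; 295 = 4·60 + 55 → 04:55, same day
→ 2026-01-11 04:55 JEY

2026-01-11 04:55 JEY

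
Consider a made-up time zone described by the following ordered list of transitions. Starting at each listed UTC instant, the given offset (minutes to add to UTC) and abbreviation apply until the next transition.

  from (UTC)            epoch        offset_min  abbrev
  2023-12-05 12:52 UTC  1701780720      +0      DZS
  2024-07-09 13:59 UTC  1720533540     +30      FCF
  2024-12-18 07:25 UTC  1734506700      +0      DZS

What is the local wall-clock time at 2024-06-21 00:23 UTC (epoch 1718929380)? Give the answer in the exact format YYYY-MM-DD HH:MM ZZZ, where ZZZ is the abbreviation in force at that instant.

Query: 2024-06-21 00:23 UTC
Rule 1/3 (DZS, +00:00): 2023-12-05 12:52 UTC ≤ query < 2024-07-09 13:59 UTC
0·60 + 23 + 0 = 23 min
23 = 0·1440 + 23; 23 = 0·60 + 23 → 00:23, same day
→ 2024-06-21 00:23 DZS

2024-06-21 00:23 DZS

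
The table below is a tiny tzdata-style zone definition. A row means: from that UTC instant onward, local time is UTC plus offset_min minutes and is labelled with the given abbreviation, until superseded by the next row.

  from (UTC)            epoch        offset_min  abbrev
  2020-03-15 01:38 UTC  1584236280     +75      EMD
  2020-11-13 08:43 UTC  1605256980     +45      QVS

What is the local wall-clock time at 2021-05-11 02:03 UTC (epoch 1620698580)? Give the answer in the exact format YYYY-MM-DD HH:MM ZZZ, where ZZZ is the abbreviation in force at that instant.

2021-05-11 02:48 QVS

Query: 2021-05-11 02:03 UTC
Rule 2/2 (QVS, +00:45): 2020-11-13 08:43 UTC ≤ query < +∞
2·60 + 3 + 45 = 168 min
168 = 0·1440 + 168; 168 = 2·60 + 48 → 02:48, same day
→ 2021-05-11 02:48 QVS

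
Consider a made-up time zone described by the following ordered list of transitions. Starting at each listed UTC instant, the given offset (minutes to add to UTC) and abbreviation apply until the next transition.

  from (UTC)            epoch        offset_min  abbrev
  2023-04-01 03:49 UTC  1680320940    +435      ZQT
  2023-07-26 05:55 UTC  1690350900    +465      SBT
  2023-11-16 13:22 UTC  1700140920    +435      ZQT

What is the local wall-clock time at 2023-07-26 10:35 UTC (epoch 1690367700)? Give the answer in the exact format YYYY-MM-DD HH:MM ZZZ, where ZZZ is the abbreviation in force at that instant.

2023-07-26 18:20 SBT

Query: 2023-07-26 10:35 UTC
Rule 2/3 (SBT, +07:45): 2023-07-26 05:55 UTC ≤ query < 2023-11-16 13:22 UTC
10·60 + 35 + 465 = 1100 min
1100 = 0·1440 + 1100; 1100 = 18·60 + 20 → 18:20, same day
→ 2023-07-26 18:20 SBT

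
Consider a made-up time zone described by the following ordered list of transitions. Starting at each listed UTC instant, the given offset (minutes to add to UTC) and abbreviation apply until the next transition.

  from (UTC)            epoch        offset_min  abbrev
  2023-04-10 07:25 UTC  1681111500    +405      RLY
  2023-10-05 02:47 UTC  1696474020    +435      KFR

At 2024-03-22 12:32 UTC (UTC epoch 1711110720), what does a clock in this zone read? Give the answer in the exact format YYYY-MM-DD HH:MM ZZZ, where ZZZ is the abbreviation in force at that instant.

2024-03-22 19:47 KFR

Query: 2024-03-22 12:32 UTC
Rule 2/2 (KFR, +07:15): 2023-10-05 02:47 UTC ≤ query < +∞
12·60 + 32 + 435 = 1187 min
1187 = 0·1440 + 1187; 1187 = 19·60 + 47 → 19:47, same day
→ 2024-03-22 19:47 KFR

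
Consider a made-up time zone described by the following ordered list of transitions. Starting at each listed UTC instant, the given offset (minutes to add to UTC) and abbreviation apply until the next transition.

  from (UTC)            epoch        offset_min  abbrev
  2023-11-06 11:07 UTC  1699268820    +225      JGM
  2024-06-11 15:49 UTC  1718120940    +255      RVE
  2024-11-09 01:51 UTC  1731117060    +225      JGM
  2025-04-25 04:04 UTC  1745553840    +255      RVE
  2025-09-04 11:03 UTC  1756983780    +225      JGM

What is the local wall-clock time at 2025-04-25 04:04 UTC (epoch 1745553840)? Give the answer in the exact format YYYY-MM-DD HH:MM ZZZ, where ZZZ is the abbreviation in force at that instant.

2025-04-25 08:19 RVE

Query: 2025-04-25 04:04 UTC
Rule 4/5 (RVE, +04:15): 2025-04-25 04:04 UTC ≤ query < 2025-09-04 11:03 UTC
4·60 + 4 + 255 = 499 min
499 = 0·1440 + 499; 499 = 8·60 + 19 → 08:19, same day
→ 2025-04-25 08:19 RVE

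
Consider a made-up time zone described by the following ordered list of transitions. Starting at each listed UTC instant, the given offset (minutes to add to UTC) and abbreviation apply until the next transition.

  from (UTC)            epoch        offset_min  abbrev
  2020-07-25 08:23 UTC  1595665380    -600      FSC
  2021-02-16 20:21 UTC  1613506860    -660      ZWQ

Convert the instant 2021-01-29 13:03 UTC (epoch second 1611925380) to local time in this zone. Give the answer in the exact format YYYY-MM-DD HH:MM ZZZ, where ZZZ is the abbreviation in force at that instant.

Query: 2021-01-29 13:03 UTC
Rule 1/2 (FSC, -10:00): 2020-07-25 08:23 UTC ≤ query < 2021-02-16 20:21 UTC
13·60 + 3 - 600 = 183 min
183 = 0·1440 + 183; 183 = 3·60 + 3 → 03:03, same day
→ 2021-01-29 03:03 FSC

2021-01-29 03:03 FSC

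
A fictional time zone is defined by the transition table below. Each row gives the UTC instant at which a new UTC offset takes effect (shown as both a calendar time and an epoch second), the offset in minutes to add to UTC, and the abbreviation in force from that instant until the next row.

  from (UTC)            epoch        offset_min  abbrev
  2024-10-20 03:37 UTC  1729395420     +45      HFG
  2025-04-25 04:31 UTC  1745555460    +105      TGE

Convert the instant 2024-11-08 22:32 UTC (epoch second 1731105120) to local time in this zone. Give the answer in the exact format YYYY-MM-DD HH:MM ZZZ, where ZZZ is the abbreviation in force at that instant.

Query: 2024-11-08 22:32 UTC
Rule 1/2 (HFG, +00:45): 2024-10-20 03:37 UTC ≤ query < 2025-04-25 04:31 UTC
22·60 + 32 + 45 = 1397 min
1397 = 0·1440 + 1397; 1397 = 23·60 + 17 → 23:17, same day
→ 2024-11-08 23:17 HFG

2024-11-08 23:17 HFG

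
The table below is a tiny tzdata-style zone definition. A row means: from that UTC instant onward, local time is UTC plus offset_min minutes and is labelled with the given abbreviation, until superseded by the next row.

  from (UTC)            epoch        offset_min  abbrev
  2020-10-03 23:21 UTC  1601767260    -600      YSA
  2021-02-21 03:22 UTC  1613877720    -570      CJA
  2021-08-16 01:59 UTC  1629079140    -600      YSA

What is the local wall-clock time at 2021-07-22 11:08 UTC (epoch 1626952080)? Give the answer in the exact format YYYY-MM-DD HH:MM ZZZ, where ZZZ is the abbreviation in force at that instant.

Query: 2021-07-22 11:08 UTC
Rule 2/3 (CJA, -09:30): 2021-02-21 03:22 UTC ≤ query < 2021-08-16 01:59 UTC
11·60 + 8 - 570 = 98 min
98 = 0·1440 + 98; 98 = 1·60 + 38 → 01:38, same day
→ 2021-07-22 01:38 CJA

2021-07-22 01:38 CJA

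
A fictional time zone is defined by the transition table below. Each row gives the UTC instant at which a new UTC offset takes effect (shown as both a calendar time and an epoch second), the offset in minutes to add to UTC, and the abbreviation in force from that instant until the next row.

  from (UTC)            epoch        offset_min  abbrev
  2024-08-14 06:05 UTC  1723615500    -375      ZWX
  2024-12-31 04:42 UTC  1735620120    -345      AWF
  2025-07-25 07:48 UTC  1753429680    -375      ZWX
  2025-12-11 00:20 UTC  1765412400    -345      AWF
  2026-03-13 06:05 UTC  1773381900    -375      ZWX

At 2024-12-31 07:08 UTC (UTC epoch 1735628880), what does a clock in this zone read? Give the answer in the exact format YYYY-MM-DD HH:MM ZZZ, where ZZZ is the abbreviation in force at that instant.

Query: 2024-12-31 07:08 UTC
Rule 2/5 (AWF, -05:45): 2024-12-31 04:42 UTC ≤ query < 2025-07-25 07:48 UTC
7·60 + 8 - 345 = 83 min
83 = 0·1440 + 83; 83 = 1·60 + 23 → 01:23, same day
→ 2024-12-31 01:23 AWF

2024-12-31 01:23 AWF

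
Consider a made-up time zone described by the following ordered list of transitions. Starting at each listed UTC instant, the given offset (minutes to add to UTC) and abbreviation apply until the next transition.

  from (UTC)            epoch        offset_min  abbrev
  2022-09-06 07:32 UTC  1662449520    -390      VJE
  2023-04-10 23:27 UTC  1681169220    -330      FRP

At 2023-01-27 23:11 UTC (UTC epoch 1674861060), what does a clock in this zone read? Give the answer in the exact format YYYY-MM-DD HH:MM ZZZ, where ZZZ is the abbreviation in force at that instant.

Query: 2023-01-27 23:11 UTC
Rule 1/2 (VJE, -06:30): 2022-09-06 07:32 UTC ≤ query < 2023-04-10 23:27 UTC
23·60 + 11 - 390 = 1001 min
1001 = 0·1440 + 1001; 1001 = 16·60 + 41 → 16:41, same day
→ 2023-01-27 16:41 VJE

2023-01-27 16:41 VJE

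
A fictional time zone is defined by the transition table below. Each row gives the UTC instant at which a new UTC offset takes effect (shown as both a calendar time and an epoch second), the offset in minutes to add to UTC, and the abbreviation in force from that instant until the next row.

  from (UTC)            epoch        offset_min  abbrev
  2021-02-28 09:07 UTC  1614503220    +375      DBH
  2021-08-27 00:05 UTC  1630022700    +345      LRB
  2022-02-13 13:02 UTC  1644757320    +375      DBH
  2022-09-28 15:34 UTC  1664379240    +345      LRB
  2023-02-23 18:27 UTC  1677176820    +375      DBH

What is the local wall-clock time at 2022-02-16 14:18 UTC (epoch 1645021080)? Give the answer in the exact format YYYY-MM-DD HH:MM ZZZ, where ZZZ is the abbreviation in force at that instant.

Query: 2022-02-16 14:18 UTC
Rule 3/5 (DBH, +06:15): 2022-02-13 13:02 UTC ≤ query < 2022-09-28 15:34 UTC
14·60 + 18 + 375 = 1233 min
1233 = 0·1440 + 1233; 1233 = 20·60 + 33 → 20:33, same day
→ 2022-02-16 20:33 DBH

2022-02-16 20:33 DBH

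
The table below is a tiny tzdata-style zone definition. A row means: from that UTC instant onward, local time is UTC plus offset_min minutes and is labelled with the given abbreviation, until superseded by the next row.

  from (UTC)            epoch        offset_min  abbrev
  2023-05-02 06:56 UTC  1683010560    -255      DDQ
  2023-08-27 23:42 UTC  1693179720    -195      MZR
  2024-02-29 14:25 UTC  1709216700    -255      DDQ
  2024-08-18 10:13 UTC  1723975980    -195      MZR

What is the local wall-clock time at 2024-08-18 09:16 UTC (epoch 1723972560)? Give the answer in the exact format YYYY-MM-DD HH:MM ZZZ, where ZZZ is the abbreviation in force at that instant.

2024-08-18 05:01 DDQ

Query: 2024-08-18 09:16 UTC
Rule 3/4 (DDQ, -04:15): 2024-02-29 14:25 UTC ≤ query < 2024-08-18 10:13 UTC
9·60 + 16 - 255 = 301 min
301 = 0·1440 + 301; 301 = 5·60 + 1 → 05:01, same day
→ 2024-08-18 05:01 DDQ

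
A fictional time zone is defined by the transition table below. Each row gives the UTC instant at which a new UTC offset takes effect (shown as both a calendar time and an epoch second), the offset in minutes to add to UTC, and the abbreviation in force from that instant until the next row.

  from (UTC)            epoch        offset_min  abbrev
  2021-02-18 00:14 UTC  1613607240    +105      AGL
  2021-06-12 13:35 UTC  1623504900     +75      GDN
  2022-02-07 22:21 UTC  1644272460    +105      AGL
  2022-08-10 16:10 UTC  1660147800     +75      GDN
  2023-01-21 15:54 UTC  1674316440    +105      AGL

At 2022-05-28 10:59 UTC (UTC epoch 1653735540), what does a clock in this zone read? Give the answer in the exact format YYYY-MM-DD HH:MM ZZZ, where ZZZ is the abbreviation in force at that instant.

2022-05-28 12:44 AGL

Query: 2022-05-28 10:59 UTC
Rule 3/5 (AGL, +01:45): 2022-02-07 22:21 UTC ≤ query < 2022-08-10 16:10 UTC
10·60 + 59 + 105 = 764 min
764 = 0·1440 + 764; 764 = 12·60 + 44 → 12:44, same day
→ 2022-05-28 12:44 AGL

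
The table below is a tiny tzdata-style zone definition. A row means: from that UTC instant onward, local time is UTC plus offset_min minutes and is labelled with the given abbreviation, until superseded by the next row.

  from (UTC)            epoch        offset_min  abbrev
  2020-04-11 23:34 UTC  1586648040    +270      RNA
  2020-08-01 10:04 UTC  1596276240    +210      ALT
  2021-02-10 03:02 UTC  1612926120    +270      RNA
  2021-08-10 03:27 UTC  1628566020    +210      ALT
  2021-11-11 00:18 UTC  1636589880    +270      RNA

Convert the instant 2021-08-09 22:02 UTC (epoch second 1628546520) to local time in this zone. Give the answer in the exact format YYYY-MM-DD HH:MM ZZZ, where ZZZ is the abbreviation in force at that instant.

Query: 2021-08-09 22:02 UTC
Rule 3/5 (RNA, +04:30): 2021-02-10 03:02 UTC ≤ query < 2021-08-10 03:27 UTC
22·60 + 2 + 270 = 1592 min
1592 = 1·1440 + 152; 152 = 2·60 + 32 → 02:32, 2021-08-09 + 1 day = 2021-08-10
→ 2021-08-10 02:32 RNA

2021-08-10 02:32 RNA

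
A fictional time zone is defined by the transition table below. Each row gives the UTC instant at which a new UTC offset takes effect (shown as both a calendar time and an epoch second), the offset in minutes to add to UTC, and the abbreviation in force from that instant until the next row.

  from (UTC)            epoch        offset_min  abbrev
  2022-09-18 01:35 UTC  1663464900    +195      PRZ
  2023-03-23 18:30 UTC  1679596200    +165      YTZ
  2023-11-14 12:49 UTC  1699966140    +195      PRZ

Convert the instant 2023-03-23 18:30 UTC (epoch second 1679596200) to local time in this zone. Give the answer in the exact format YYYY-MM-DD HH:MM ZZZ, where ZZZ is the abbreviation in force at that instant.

Query: 2023-03-23 18:30 UTC
Rule 2/3 (YTZ, +02:45): 2023-03-23 18:30 UTC ≤ query < 2023-11-14 12:49 UTC
18·60 + 30 + 165 = 1275 min
1275 = 0·1440 + 1275; 1275 = 21·60 + 15 → 21:15, same day
→ 2023-03-23 21:15 YTZ

2023-03-23 21:15 YTZ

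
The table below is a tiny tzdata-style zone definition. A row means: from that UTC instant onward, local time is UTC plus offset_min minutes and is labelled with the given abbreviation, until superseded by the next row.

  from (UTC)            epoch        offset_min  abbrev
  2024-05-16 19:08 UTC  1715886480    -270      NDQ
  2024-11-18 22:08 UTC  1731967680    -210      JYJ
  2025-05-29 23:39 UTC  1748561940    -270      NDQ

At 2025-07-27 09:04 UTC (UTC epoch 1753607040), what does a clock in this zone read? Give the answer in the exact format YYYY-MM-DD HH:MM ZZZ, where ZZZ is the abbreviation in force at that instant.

Query: 2025-07-27 09:04 UTC
Rule 3/3 (NDQ, -04:30): 2025-05-29 23:39 UTC ≤ query < +∞
9·60 + 4 - 270 = 274 min
274 = 0·1440 + 274; 274 = 4·60 + 34 → 04:34, same day
→ 2025-07-27 04:34 NDQ

2025-07-27 04:34 NDQ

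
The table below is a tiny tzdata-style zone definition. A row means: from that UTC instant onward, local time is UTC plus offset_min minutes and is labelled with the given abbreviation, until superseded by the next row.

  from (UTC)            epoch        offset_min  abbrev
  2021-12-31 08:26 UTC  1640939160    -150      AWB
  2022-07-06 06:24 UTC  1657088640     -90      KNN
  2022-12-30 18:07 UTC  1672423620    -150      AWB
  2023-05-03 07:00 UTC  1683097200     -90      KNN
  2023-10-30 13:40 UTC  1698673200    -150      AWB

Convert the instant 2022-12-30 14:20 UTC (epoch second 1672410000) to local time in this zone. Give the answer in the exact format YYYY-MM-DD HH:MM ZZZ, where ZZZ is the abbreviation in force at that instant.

Query: 2022-12-30 14:20 UTC
Rule 2/5 (KNN, -01:30): 2022-07-06 06:24 UTC ≤ query < 2022-12-30 18:07 UTC
14·60 + 20 - 90 = 770 min
770 = 0·1440 + 770; 770 = 12·60 + 50 → 12:50, same day
→ 2022-12-30 12:50 KNN

2022-12-30 12:50 KNN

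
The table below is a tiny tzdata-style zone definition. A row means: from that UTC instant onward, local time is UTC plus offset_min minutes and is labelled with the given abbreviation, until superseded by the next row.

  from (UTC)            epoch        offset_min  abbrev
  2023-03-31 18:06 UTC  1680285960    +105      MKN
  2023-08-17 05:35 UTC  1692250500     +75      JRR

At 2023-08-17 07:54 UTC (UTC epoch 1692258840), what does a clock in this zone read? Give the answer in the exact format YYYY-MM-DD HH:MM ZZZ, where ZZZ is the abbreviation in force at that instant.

Query: 2023-08-17 07:54 UTC
Rule 2/2 (JRR, +01:15): 2023-08-17 05:35 UTC ≤ query < +∞
7·60 + 54 + 75 = 549 min
549 = 0·1440 + 549; 549 = 9·60 + 9 → 09:09, same day
→ 2023-08-17 09:09 JRR

2023-08-17 09:09 JRR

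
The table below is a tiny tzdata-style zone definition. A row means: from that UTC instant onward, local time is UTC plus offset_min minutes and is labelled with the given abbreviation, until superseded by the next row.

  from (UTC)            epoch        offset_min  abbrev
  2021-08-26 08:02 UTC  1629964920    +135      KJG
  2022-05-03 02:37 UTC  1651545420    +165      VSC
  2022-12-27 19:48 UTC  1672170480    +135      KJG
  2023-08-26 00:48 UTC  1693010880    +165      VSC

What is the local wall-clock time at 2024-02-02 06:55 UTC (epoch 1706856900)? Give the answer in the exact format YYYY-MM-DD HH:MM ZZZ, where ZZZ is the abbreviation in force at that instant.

2024-02-02 09:40 VSC

Query: 2024-02-02 06:55 UTC
Rule 4/4 (VSC, +02:45): 2023-08-26 00:48 UTC ≤ query < +∞
6·60 + 55 + 165 = 580 min
580 = 0·1440 + 580; 580 = 9·60 + 40 → 09:40, same day
→ 2024-02-02 09:40 VSC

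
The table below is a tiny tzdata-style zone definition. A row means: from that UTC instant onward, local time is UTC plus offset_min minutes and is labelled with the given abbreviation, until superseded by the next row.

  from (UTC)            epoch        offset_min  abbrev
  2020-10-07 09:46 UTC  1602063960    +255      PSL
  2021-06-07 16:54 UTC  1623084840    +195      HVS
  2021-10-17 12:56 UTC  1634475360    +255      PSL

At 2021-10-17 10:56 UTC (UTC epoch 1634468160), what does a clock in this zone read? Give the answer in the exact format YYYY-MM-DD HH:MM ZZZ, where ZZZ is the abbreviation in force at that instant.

2021-10-17 14:11 HVS

Query: 2021-10-17 10:56 UTC
Rule 2/3 (HVS, +03:15): 2021-06-07 16:54 UTC ≤ query < 2021-10-17 12:56 UTC
10·60 + 56 + 195 = 851 min
851 = 0·1440 + 851; 851 = 14·60 + 11 → 14:11, same day
→ 2021-10-17 14:11 HVS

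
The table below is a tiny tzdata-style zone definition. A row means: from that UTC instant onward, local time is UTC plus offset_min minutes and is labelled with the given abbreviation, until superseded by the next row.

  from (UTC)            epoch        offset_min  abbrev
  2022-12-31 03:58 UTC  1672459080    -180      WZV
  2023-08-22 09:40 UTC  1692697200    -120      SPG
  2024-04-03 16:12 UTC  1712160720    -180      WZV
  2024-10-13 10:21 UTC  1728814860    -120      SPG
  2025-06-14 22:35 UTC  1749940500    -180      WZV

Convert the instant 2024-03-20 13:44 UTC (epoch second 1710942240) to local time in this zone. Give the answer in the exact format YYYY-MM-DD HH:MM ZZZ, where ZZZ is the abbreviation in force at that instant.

Query: 2024-03-20 13:44 UTC
Rule 2/5 (SPG, -02:00): 2023-08-22 09:40 UTC ≤ query < 2024-04-03 16:12 UTC
13·60 + 44 - 120 = 704 min
704 = 0·1440 + 704; 704 = 11·60 + 44 → 11:44, same day
→ 2024-03-20 11:44 SPG

2024-03-20 11:44 SPG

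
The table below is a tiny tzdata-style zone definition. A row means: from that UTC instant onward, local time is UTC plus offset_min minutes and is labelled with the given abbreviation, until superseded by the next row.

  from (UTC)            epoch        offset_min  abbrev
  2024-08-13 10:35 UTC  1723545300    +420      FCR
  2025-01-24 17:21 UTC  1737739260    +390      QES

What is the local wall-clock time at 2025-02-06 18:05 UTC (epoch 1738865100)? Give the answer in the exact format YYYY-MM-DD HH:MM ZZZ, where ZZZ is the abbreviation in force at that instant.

2025-02-07 00:35 QES

Query: 2025-02-06 18:05 UTC
Rule 2/2 (QES, +06:30): 2025-01-24 17:21 UTC ≤ query < +∞
18·60 + 5 + 390 = 1475 min
1475 = 1·1440 + 35; 35 = 0·60 + 35 → 00:35, 2025-02-06 + 1 day = 2025-02-07
→ 2025-02-07 00:35 QES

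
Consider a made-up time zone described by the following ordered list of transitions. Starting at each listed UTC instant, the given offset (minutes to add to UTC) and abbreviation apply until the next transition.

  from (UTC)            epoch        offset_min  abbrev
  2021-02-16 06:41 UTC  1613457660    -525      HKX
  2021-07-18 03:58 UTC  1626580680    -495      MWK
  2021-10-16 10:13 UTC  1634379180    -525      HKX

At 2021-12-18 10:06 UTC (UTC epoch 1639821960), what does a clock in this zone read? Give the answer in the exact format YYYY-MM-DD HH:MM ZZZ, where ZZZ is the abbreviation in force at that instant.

2021-12-18 01:21 HKX

Query: 2021-12-18 10:06 UTC
Rule 3/3 (HKX, -08:45): 2021-10-16 10:13 UTC ≤ query < +∞
10·60 + 6 - 525 = 81 min
81 = 0·1440 + 81; 81 = 1·60 + 21 → 01:21, same day
→ 2021-12-18 01:21 HKX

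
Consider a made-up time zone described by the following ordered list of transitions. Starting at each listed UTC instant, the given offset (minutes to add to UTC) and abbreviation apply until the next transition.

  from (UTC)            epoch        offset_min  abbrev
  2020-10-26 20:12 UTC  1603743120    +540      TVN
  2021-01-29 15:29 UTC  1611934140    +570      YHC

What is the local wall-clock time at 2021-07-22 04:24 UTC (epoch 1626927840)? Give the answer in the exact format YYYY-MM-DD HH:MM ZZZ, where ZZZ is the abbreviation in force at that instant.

2021-07-22 13:54 YHC

Query: 2021-07-22 04:24 UTC
Rule 2/2 (YHC, +09:30): 2021-01-29 15:29 UTC ≤ query < +∞
4·60 + 24 + 570 = 834 min
834 = 0·1440 + 834; 834 = 13·60 + 54 → 13:54, same day
→ 2021-07-22 13:54 YHC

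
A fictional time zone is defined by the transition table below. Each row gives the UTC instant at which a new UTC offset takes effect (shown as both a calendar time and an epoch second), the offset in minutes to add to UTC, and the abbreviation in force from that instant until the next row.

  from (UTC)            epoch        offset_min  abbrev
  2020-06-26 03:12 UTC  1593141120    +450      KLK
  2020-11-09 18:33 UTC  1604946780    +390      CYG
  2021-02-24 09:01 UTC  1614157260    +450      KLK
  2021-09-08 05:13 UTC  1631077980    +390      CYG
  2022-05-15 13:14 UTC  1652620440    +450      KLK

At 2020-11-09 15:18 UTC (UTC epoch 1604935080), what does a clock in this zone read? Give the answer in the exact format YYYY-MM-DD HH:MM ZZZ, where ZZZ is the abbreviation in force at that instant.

2020-11-09 22:48 KLK

Query: 2020-11-09 15:18 UTC
Rule 1/5 (KLK, +07:30): 2020-06-26 03:12 UTC ≤ query < 2020-11-09 18:33 UTC
15·60 + 18 + 450 = 1368 min
1368 = 0·1440 + 1368; 1368 = 22·60 + 48 → 22:48, same day
→ 2020-11-09 22:48 KLK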